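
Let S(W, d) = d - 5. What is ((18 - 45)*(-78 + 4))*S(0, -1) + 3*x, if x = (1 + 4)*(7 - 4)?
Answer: -11943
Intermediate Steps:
S(W, d) = -5 + d
x = 15 (x = 5*3 = 15)
((18 - 45)*(-78 + 4))*S(0, -1) + 3*x = ((18 - 45)*(-78 + 4))*(-5 - 1) + 3*15 = -27*(-74)*(-6) + 45 = 1998*(-6) + 45 = -11988 + 45 = -11943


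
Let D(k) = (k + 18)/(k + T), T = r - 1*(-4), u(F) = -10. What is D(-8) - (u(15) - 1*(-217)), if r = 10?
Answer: -616/3 ≈ -205.33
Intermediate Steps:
T = 14 (T = 10 - 1*(-4) = 10 + 4 = 14)
D(k) = (18 + k)/(14 + k) (D(k) = (k + 18)/(k + 14) = (18 + k)/(14 + k))
D(-8) - (u(15) - 1*(-217)) = (18 - 8)/(14 - 8) - (-10 - 1*(-217)) = 10/6 - (-10 + 217) = (⅙)*10 - 1*207 = 5/3 - 207 = -616/3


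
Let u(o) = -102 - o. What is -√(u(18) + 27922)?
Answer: -√27802 ≈ -166.74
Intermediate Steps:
-√(u(18) + 27922) = -√((-102 - 1*18) + 27922) = -√((-102 - 18) + 27922) = -√(-120 + 27922) = -√27802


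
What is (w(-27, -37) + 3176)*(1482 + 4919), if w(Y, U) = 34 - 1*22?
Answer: 20406388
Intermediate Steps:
w(Y, U) = 12 (w(Y, U) = 34 - 22 = 12)
(w(-27, -37) + 3176)*(1482 + 4919) = (12 + 3176)*(1482 + 4919) = 3188*6401 = 20406388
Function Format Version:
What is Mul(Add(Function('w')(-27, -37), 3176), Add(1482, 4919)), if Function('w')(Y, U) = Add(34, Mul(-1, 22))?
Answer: 20406388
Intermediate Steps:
Function('w')(Y, U) = 12 (Function('w')(Y, U) = Add(34, -22) = 12)
Mul(Add(Function('w')(-27, -37), 3176), Add(1482, 4919)) = Mul(Add(12, 3176), Add(1482, 4919)) = Mul(3188, 6401) = 20406388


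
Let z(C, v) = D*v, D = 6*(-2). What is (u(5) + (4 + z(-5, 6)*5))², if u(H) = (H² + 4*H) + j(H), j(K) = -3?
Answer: 98596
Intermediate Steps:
D = -12
u(H) = -3 + H² + 4*H (u(H) = (H² + 4*H) - 3 = -3 + H² + 4*H)
z(C, v) = -12*v
(u(5) + (4 + z(-5, 6)*5))² = ((-3 + 5² + 4*5) + (4 - 12*6*5))² = ((-3 + 25 + 20) + (4 - 72*5))² = (42 + (4 - 360))² = (42 - 356)² = (-314)² = 98596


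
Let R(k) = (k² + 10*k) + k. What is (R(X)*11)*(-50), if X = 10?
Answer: -115500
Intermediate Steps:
R(k) = k² + 11*k
(R(X)*11)*(-50) = ((10*(11 + 10))*11)*(-50) = ((10*21)*11)*(-50) = (210*11)*(-50) = 2310*(-50) = -115500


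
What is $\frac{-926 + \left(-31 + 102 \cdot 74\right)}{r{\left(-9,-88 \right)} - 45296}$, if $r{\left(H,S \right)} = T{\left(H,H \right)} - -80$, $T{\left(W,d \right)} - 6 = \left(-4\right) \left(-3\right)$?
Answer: $- \frac{2197}{15066} \approx -0.14582$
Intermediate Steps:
$T{\left(W,d \right)} = 18$ ($T{\left(W,d \right)} = 6 - -12 = 6 + 12 = 18$)
$r{\left(H,S \right)} = 98$ ($r{\left(H,S \right)} = 18 - -80 = 18 + 80 = 98$)
$\frac{-926 + \left(-31 + 102 \cdot 74\right)}{r{\left(-9,-88 \right)} - 45296} = \frac{-926 + \left(-31 + 102 \cdot 74\right)}{98 - 45296} = \frac{-926 + \left(-31 + 7548\right)}{-45198} = \left(-926 + 7517\right) \left(- \frac{1}{45198}\right) = 6591 \left(- \frac{1}{45198}\right) = - \frac{2197}{15066}$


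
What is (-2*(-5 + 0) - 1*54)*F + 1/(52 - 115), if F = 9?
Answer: -24949/63 ≈ -396.02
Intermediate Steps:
(-2*(-5 + 0) - 1*54)*F + 1/(52 - 115) = (-2*(-5 + 0) - 1*54)*9 + 1/(52 - 115) = (-2*(-5) - 54)*9 + 1/(-63) = (10 - 54)*9 - 1/63 = -44*9 - 1/63 = -396 - 1/63 = -24949/63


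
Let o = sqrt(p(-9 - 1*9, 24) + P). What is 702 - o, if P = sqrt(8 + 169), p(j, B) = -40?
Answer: 702 - sqrt(-40 + sqrt(177)) ≈ 702.0 - 5.1668*I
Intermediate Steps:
P = sqrt(177) ≈ 13.304
o = sqrt(-40 + sqrt(177)) ≈ 5.1668*I
702 - o = 702 - sqrt(-40 + sqrt(177))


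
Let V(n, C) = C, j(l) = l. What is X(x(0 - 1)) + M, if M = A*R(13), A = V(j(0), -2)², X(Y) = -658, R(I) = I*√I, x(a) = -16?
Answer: -658 + 52*√13 ≈ -470.51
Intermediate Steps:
R(I) = I^(3/2)
A = 4 (A = (-2)² = 4)
M = 52*√13 (M = 4*13^(3/2) = 4*(13*√13) = 52*√13 ≈ 187.49)
X(x(0 - 1)) + M = -658 + 52*√13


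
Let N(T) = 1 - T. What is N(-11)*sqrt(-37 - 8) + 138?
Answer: 138 + 36*I*sqrt(5) ≈ 138.0 + 80.498*I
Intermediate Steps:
N(-11)*sqrt(-37 - 8) + 138 = (1 - 1*(-11))*sqrt(-37 - 8) + 138 = (1 + 11)*sqrt(-45) + 138 = 12*(3*I*sqrt(5)) + 138 = 36*I*sqrt(5) + 138 = 138 + 36*I*sqrt(5)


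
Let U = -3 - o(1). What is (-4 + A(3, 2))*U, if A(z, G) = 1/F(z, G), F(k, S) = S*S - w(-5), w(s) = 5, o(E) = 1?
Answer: 20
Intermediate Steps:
F(k, S) = -5 + S**2 (F(k, S) = S*S - 1*5 = S**2 - 5 = -5 + S**2)
U = -4 (U = -3 - 1*1 = -3 - 1 = -4)
A(z, G) = 1/(-5 + G**2)
(-4 + A(3, 2))*U = (-4 + 1/(-5 + 2**2))*(-4) = (-4 + 1/(-5 + 4))*(-4) = (-4 + 1/(-1))*(-4) = (-4 - 1)*(-4) = -5*(-4) = 20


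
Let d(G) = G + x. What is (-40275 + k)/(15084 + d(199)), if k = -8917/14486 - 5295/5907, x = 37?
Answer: -1148804292213/436971348880 ≈ -2.6290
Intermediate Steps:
d(G) = 37 + G (d(G) = G + 37 = 37 + G)
k = -43125363/28522934 (k = -8917*1/14486 - 5295*1/5907 = -8917/14486 - 1765/1969 = -43125363/28522934 ≈ -1.5120)
(-40275 + k)/(15084 + d(199)) = (-40275 - 43125363/28522934)/(15084 + (37 + 199)) = -1148804292213/(28522934*(15084 + 236)) = -1148804292213/28522934/15320 = -1148804292213/28522934*1/15320 = -1148804292213/436971348880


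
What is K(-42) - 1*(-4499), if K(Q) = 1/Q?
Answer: 188957/42 ≈ 4499.0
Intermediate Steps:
K(-42) - 1*(-4499) = 1/(-42) - 1*(-4499) = -1/42 + 4499 = 188957/42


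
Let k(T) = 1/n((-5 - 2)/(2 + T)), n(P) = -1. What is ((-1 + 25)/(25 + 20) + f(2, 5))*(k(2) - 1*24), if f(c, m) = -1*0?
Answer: -40/3 ≈ -13.333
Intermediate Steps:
f(c, m) = 0
k(T) = -1 (k(T) = 1/(-1) = -1)
((-1 + 25)/(25 + 20) + f(2, 5))*(k(2) - 1*24) = ((-1 + 25)/(25 + 20) + 0)*(-1 - 1*24) = (24/45 + 0)*(-1 - 24) = (24*(1/45) + 0)*(-25) = (8/15 + 0)*(-25) = (8/15)*(-25) = -40/3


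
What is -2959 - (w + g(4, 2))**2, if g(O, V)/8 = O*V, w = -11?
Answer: -5768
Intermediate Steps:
g(O, V) = 8*O*V (g(O, V) = 8*(O*V) = 8*O*V)
-2959 - (w + g(4, 2))**2 = -2959 - (-11 + 8*4*2)**2 = -2959 - (-11 + 64)**2 = -2959 - 1*53**2 = -2959 - 1*2809 = -2959 - 2809 = -5768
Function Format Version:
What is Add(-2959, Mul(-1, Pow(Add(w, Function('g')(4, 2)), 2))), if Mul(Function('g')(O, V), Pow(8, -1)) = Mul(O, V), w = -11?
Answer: -5768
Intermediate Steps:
Function('g')(O, V) = Mul(8, O, V) (Function('g')(O, V) = Mul(8, Mul(O, V)) = Mul(8, O, V))
Add(-2959, Mul(-1, Pow(Add(w, Function('g')(4, 2)), 2))) = Add(-2959, Mul(-1, Pow(Add(-11, Mul(8, 4, 2)), 2))) = Add(-2959, Mul(-1, Pow(Add(-11, 64), 2))) = Add(-2959, Mul(-1, Pow(53, 2))) = Add(-2959, Mul(-1, 2809)) = Add(-2959, -2809) = -5768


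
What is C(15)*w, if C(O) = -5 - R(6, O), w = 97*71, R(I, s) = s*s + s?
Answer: -1687315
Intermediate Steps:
R(I, s) = s + s**2 (R(I, s) = s**2 + s = s + s**2)
w = 6887
C(O) = -5 - O*(1 + O)
C(15)*w = (-5 - 1*15*(1 + 15))*6887 = (-5 - 1*15*16)*6887 = (-5 - 240)*6887 = -245*6887 = -1687315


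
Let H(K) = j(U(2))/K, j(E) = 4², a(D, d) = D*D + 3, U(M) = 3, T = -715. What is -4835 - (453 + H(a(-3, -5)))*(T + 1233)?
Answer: -720539/3 ≈ -2.4018e+5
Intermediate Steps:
a(D, d) = 3 + D² (a(D, d) = D² + 3 = 3 + D²)
j(E) = 16
H(K) = 16/K
-4835 - (453 + H(a(-3, -5)))*(T + 1233) = -4835 - (453 + 16/(3 + (-3)²))*(-715 + 1233) = -4835 - (453 + 16/(3 + 9))*518 = -4835 - (453 + 16/12)*518 = -4835 - (453 + 16*(1/12))*518 = -4835 - (453 + 4/3)*518 = -4835 - 1363*518/3 = -4835 - 1*706034/3 = -4835 - 706034/3 = -720539/3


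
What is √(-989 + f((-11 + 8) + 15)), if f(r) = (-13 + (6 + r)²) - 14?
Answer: 2*I*√173 ≈ 26.306*I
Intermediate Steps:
f(r) = -27 + (6 + r)²
√(-989 + f((-11 + 8) + 15)) = √(-989 + (-27 + (6 + ((-11 + 8) + 15))²)) = √(-989 + (-27 + (6 + (-3 + 15))²)) = √(-989 + (-27 + (6 + 12)²)) = √(-989 + (-27 + 18²)) = √(-989 + (-27 + 324)) = √(-989 + 297) = √(-692) = 2*I*√173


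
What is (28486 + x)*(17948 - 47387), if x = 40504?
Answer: -2030996610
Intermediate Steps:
(28486 + x)*(17948 - 47387) = (28486 + 40504)*(17948 - 47387) = 68990*(-29439) = -2030996610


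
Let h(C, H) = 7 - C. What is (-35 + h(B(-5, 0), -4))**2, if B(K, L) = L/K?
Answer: 784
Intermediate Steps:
(-35 + h(B(-5, 0), -4))**2 = (-35 + (7 - 0/(-5)))**2 = (-35 + (7 - 0*(-1)/5))**2 = (-35 + (7 - 1*0))**2 = (-35 + (7 + 0))**2 = (-35 + 7)**2 = (-28)**2 = 784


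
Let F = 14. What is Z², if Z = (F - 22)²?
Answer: 4096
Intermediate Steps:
Z = 64 (Z = (14 - 22)² = (-8)² = 64)
Z² = 64² = 4096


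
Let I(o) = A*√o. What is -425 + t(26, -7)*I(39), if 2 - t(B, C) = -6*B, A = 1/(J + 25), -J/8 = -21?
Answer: -425 + 158*√39/193 ≈ -419.89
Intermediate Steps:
J = 168 (J = -8*(-21) = 168)
A = 1/193 (A = 1/(168 + 25) = 1/193 ≈ 0.0051813)
t(B, C) = 2 + 6*B (t(B, C) = 2 - (-6)*B = 2 + 6*B)
I(o) = √o/193
-425 + t(26, -7)*I(39) = -425 + (2 + 6*26)*(√39/193) = -425 + (2 + 156)*(√39/193) = -425 + 158*(√39/193) = -425 + 158*√39/193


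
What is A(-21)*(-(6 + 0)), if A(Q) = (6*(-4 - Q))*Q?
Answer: 12852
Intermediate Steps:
A(Q) = Q*(-24 - 6*Q) (A(Q) = (-24 - 6*Q)*Q = Q*(-24 - 6*Q))
A(-21)*(-(6 + 0)) = (-6*(-21)*(4 - 21))*(-(6 + 0)) = (-6*(-21)*(-17))*(-1*6) = -2142*(-6) = 12852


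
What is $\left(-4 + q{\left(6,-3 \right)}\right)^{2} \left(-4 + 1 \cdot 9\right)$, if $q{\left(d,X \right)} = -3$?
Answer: $245$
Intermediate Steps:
$\left(-4 + q{\left(6,-3 \right)}\right)^{2} \left(-4 + 1 \cdot 9\right) = \left(-4 - 3\right)^{2} \left(-4 + 1 \cdot 9\right) = \left(-7\right)^{2} \left(-4 + 9\right) = 49 \cdot 5 = 245$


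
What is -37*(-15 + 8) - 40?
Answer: 219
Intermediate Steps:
-37*(-15 + 8) - 40 = -37*(-7) - 40 = 259 - 40 = 219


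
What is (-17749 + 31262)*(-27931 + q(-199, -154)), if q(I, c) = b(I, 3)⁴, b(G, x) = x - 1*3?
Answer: -377431603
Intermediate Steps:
b(G, x) = -3 + x (b(G, x) = x - 3 = -3 + x)
q(I, c) = 0 (q(I, c) = (-3 + 3)⁴ = 0⁴ = 0)
(-17749 + 31262)*(-27931 + q(-199, -154)) = (-17749 + 31262)*(-27931 + 0) = 13513*(-27931) = -377431603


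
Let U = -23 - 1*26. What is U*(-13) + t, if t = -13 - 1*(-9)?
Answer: 633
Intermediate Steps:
U = -49 (U = -23 - 26 = -49)
t = -4 (t = -13 + 9 = -4)
U*(-13) + t = -49*(-13) - 4 = 637 - 4 = 633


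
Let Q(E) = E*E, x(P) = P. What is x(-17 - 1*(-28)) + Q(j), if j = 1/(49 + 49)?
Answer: 105645/9604 ≈ 11.000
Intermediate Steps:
j = 1/98 ≈ 0.010204
Q(E) = E²
x(-17 - 1*(-28)) + Q(j) = (-17 - 1*(-28)) + (1/98)² = (-17 + 28) + 1/9604 = 11 + 1/9604 = 105645/9604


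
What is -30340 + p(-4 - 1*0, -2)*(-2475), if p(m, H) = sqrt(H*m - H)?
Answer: -30340 - 2475*sqrt(10) ≈ -38167.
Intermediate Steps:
p(m, H) = sqrt(-H + H*m)
-30340 + p(-4 - 1*0, -2)*(-2475) = -30340 + sqrt(-2*(-1 + (-4 - 1*0)))*(-2475) = -30340 + sqrt(-2*(-1 + (-4 + 0)))*(-2475) = -30340 + sqrt(-2*(-1 - 4))*(-2475) = -30340 + sqrt(-2*(-5))*(-2475) = -30340 + sqrt(10)*(-2475) = -30340 - 2475*sqrt(10)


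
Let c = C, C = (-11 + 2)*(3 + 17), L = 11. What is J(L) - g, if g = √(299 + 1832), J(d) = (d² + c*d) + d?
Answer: -1848 - √2131 ≈ -1894.2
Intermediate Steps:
C = -180 (C = -9*20 = -180)
c = -180
J(d) = d² - 179*d (J(d) = (d² - 180*d) + d = d² - 179*d)
g = √2131 ≈ 46.163
J(L) - g = 11*(-179 + 11) - √2131 = 11*(-168) - √2131 = -1848 - √2131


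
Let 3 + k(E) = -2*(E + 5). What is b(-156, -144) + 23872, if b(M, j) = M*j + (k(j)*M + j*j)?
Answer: 24172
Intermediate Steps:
k(E) = -13 - 2*E (k(E) = -3 - 2*(E + 5) = -3 - 2*(5 + E) = -3 + (-10 - 2*E) = -13 - 2*E)
b(M, j) = j² + M*j + M*(-13 - 2*j) (b(M, j) = M*j + ((-13 - 2*j)*M + j*j) = M*j + (M*(-13 - 2*j) + j²) = M*j + (j² + M*(-13 - 2*j)) = j² + M*j + M*(-13 - 2*j))
b(-156, -144) + 23872 = ((-144)² - 13*(-156) - 1*(-156)*(-144)) + 23872 = (20736 + 2028 - 22464) + 23872 = 300 + 23872 = 24172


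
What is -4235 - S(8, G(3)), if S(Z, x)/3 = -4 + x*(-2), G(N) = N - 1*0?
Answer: -4205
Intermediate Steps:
G(N) = N (G(N) = N + 0 = N)
S(Z, x) = -12 - 6*x (S(Z, x) = 3*(-4 + x*(-2)) = 3*(-4 - 2*x) = -12 - 6*x)
-4235 - S(8, G(3)) = -4235 - (-12 - 6*3) = -4235 - (-12 - 18) = -4235 - 1*(-30) = -4235 + 30 = -4205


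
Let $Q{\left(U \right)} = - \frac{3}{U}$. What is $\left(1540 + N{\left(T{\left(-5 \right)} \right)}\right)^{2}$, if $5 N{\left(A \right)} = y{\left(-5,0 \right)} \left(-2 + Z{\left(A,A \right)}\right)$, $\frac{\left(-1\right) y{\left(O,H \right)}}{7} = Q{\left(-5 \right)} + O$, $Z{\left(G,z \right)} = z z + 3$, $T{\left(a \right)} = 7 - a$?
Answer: $\frac{148011556}{25} \approx 5.9205 \cdot 10^{6}$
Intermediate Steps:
$Z{\left(G,z \right)} = 3 + z^{2}$ ($Z{\left(G,z \right)} = z^{2} + 3 = 3 + z^{2}$)
$y{\left(O,H \right)} = - \frac{21}{5} - 7 O$ ($y{\left(O,H \right)} = - 7 \left(- \frac{3}{-5} + O\right) = - 7 \left(\left(-3\right) \left(- \frac{1}{5}\right) + O\right) = - 7 \left(\frac{3}{5} + O\right) = - \frac{21}{5} - 7 O$)
$N{\left(A \right)} = \frac{154}{25} + \frac{154 A^{2}}{25}$ ($N{\left(A \right)} = \frac{\left(- \frac{21}{5} - -35\right) \left(-2 + \left(3 + A^{2}\right)\right)}{5} = \frac{\left(- \frac{21}{5} + 35\right) \left(1 + A^{2}\right)}{5} = \frac{\frac{154}{5} \left(1 + A^{2}\right)}{5} = \frac{\frac{154}{5} + \frac{154 A^{2}}{5}}{5} = \frac{154}{25} + \frac{154 A^{2}}{25}$)
$\left(1540 + N{\left(T{\left(-5 \right)} \right)}\right)^{2} = \left(1540 + \left(\frac{154}{25} + \frac{154 \left(7 - -5\right)^{2}}{25}\right)\right)^{2} = \left(1540 + \left(\frac{154}{25} + \frac{154 \left(7 + 5\right)^{2}}{25}\right)\right)^{2} = \left(1540 + \left(\frac{154}{25} + \frac{154 \cdot 12^{2}}{25}\right)\right)^{2} = \left(1540 + \left(\frac{154}{25} + \frac{154}{25} \cdot 144\right)\right)^{2} = \left(1540 + \left(\frac{154}{25} + \frac{22176}{25}\right)\right)^{2} = \left(1540 + \frac{4466}{5}\right)^{2} = \left(\frac{12166}{5}\right)^{2} = \frac{148011556}{25}$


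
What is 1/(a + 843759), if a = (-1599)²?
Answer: 1/3400560 ≈ 2.9407e-7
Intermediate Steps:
a = 2556801
1/(a + 843759) = 1/(2556801 + 843759) = 1/3400560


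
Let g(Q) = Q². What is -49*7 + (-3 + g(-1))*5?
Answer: -353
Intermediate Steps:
-49*7 + (-3 + g(-1))*5 = -49*7 + (-3 + (-1)²)*5 = -343 + (-3 + 1)*5 = -343 - 2*5 = -343 - 10 = -353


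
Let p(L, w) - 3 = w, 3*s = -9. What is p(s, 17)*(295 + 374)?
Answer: 13380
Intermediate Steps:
s = -3 (s = (1/3)*(-9) = -3)
p(L, w) = 3 + w
p(s, 17)*(295 + 374) = (3 + 17)*(295 + 374) = 20*669 = 13380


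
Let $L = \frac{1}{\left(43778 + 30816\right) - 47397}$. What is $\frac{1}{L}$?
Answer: $27197$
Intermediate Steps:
$L = \frac{1}{27197}$ ($L = \frac{1}{74594 - 47397} = \frac{1}{27197} \approx 3.6769 \cdot 10^{-5}$)
$\frac{1}{L} = \frac{1}{\frac{1}{27197}} = 27197$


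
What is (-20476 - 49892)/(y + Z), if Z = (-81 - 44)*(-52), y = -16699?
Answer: 70368/10199 ≈ 6.8995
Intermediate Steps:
Z = 6500 (Z = -125*(-52) = 6500)
(-20476 - 49892)/(y + Z) = (-20476 - 49892)/(-16699 + 6500) = -70368/(-10199) = -70368*(-1/10199) = 70368/10199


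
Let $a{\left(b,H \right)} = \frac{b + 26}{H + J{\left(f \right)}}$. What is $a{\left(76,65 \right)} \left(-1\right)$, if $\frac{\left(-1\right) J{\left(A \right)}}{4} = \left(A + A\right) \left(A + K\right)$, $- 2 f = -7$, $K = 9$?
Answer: $\frac{34}{95} \approx 0.35789$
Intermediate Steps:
$f = \frac{7}{2}$ ($f = \left(- \frac{1}{2}\right) \left(-7\right) = \frac{7}{2} \approx 3.5$)
$J{\left(A \right)} = - 8 A \left(9 + A\right)$ ($J{\left(A \right)} = - 4 \left(A + A\right) \left(A + 9\right) = - 4 \cdot 2 A \left(9 + A\right) = - 8 A \left(9 + A\right)$)
$a{\left(b,H \right)} = \frac{26 + b}{-350 + H}$ ($a{\left(b,H \right)} = \frac{b + 26}{H - 28 \left(9 + \frac{7}{2}\right)} = \frac{26 + b}{H - 28 \cdot \frac{25}{2}} = \frac{26 + b}{H - 350} = \frac{26 + b}{-350 + H}$)
$a{\left(76,65 \right)} \left(-1\right) = \frac{26 + 76}{-350 + 65} \left(-1\right) = \frac{1}{-285} \cdot 102 \left(-1\right) = \left(- \frac{1}{285}\right) 102 \left(-1\right) = \left(- \frac{34}{95}\right) \left(-1\right) = \frac{34}{95}$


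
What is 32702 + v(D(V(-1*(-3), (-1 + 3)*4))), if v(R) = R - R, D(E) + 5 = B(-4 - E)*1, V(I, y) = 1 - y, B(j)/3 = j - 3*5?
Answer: 32702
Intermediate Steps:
B(j) = -45 + 3*j (B(j) = 3*(j - 3*5) = 3*(j - 15) = 3*(-15 + j) = -45 + 3*j)
D(E) = -62 - 3*E (D(E) = -5 + (-45 + 3*(-4 - E))*1 = -5 + (-45 + (-12 - 3*E))*1 = -5 + (-57 - 3*E)*1 = -5 + (-57 - 3*E) = -62 - 3*E)
v(R) = 0
32702 + v(D(V(-1*(-3), (-1 + 3)*4))) = 32702 + 0 = 32702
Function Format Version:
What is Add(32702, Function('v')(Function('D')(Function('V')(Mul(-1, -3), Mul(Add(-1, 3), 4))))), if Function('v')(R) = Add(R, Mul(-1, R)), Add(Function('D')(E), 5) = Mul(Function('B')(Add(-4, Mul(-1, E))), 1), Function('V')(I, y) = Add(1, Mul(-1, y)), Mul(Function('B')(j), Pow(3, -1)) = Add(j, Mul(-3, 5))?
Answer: 32702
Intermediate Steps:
Function('B')(j) = Add(-45, Mul(3, j)) (Function('B')(j) = Mul(3, Add(j, Mul(-3, 5))) = Mul(3, Add(j, -15)) = Mul(3, Add(-15, j)) = Add(-45, Mul(3, j)))
Function('D')(E) = Add(-62, Mul(-3, E)) (Function('D')(E) = Add(-5, Mul(Add(-45, Mul(3, Add(-4, Mul(-1, E)))), 1)) = Add(-5, Mul(Add(-45, Add(-12, Mul(-3, E))), 1)) = Add(-5, Mul(Add(-57, Mul(-3, E)), 1)) = Add(-5, Add(-57, Mul(-3, E))) = Add(-62, Mul(-3, E)))
Function('v')(R) = 0
Add(32702, Function('v')(Function('D')(Function('V')(Mul(-1, -3), Mul(Add(-1, 3), 4))))) = Add(32702, 0) = 32702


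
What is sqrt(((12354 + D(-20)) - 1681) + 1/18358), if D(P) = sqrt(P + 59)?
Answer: sqrt(3596973536730 + 337016164*sqrt(39))/18358 ≈ 103.34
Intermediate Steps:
D(P) = sqrt(59 + P)
sqrt(((12354 + D(-20)) - 1681) + 1/18358) = sqrt(((12354 + sqrt(59 - 20)) - 1681) + 1/18358) = sqrt(((12354 + sqrt(39)) - 1681) + 1/18358) = sqrt((10673 + sqrt(39)) + 1/18358) = sqrt(195934935/18358 + sqrt(39))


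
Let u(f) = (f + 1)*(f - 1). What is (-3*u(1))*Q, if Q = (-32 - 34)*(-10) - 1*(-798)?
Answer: 0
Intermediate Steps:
Q = 1458 (Q = -66*(-10) + 798 = 660 + 798 = 1458)
u(f) = (1 + f)*(-1 + f)
(-3*u(1))*Q = -3*(-1 + 1**2)*1458 = -3*(-1 + 1)*1458 = -3*0*1458 = 0*1458 = 0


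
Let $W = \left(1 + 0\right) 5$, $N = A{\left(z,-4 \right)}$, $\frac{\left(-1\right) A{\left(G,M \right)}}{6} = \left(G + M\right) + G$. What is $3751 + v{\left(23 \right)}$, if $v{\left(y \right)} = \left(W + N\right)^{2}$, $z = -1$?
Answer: $5432$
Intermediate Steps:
$A{\left(G,M \right)} = - 12 G - 6 M$ ($A{\left(G,M \right)} = - 6 \left(\left(G + M\right) + G\right) = - 6 \left(M + 2 G\right) = - 12 G - 6 M$)
$N = 36$ ($N = \left(-12\right) \left(-1\right) - -24 = 12 + 24 = 36$)
$W = 5$ ($W = 1 \cdot 5 = 5$)
$v{\left(y \right)} = 1681$ ($v{\left(y \right)} = \left(5 + 36\right)^{2} = 41^{2} = 1681$)
$3751 + v{\left(23 \right)} = 3751 + 1681 = 5432$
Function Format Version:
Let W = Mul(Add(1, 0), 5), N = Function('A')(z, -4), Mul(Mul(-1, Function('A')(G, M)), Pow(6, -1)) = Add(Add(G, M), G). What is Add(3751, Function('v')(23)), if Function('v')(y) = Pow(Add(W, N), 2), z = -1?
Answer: 5432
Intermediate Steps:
Function('A')(G, M) = Add(Mul(-12, G), Mul(-6, M)) (Function('A')(G, M) = Mul(-6, Add(Add(G, M), G)) = Mul(-6, Add(M, Mul(2, G))) = Add(Mul(-12, G), Mul(-6, M)))
N = 36 (N = Add(Mul(-12, -1), Mul(-6, -4)) = Add(12, 24) = 36)
W = 5 (W = Mul(1, 5) = 5)
Function('v')(y) = 1681 (Function('v')(y) = Pow(Add(5, 36), 2) = Pow(41, 2) = 1681)
Add(3751, Function('v')(23)) = Add(3751, 1681) = 5432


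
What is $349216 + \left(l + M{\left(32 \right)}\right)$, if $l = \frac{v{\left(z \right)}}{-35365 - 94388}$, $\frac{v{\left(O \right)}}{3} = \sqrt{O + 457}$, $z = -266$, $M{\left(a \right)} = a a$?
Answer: $350240 - \frac{\sqrt{191}}{43251} \approx 3.5024 \cdot 10^{5}$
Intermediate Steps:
$M{\left(a \right)} = a^{2}$
$v{\left(O \right)} = 3 \sqrt{457 + O}$ ($v{\left(O \right)} = 3 \sqrt{O + 457} = 3 \sqrt{457 + O}$)
$l = - \frac{\sqrt{191}}{43251}$ ($l = \frac{3 \sqrt{457 - 266}}{-35365 - 94388} = \frac{3 \sqrt{191}}{-129753} = 3 \sqrt{191} \left(- \frac{1}{129753}\right) = - \frac{\sqrt{191}}{43251} \approx -0.00031954$)
$349216 + \left(l + M{\left(32 \right)}\right) = 349216 + \left(- \frac{\sqrt{191}}{43251} + 32^{2}\right) = 349216 + \left(- \frac{\sqrt{191}}{43251} + 1024\right) = 349216 + \left(1024 - \frac{\sqrt{191}}{43251}\right) = 350240 - \frac{\sqrt{191}}{43251}$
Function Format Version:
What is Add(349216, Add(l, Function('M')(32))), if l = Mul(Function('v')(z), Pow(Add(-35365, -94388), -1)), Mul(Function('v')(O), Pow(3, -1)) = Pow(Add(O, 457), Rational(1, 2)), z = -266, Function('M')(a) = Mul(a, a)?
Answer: Add(350240, Mul(Rational(-1, 43251), Pow(191, Rational(1, 2)))) ≈ 3.5024e+5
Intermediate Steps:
Function('M')(a) = Pow(a, 2)
Function('v')(O) = Mul(3, Pow(Add(457, O), Rational(1, 2))) (Function('v')(O) = Mul(3, Pow(Add(O, 457), Rational(1, 2))) = Mul(3, Pow(Add(457, O), Rational(1, 2))))
l = Mul(Rational(-1, 43251), Pow(191, Rational(1, 2))) (l = Mul(Mul(3, Pow(Add(457, -266), Rational(1, 2))), Pow(Add(-35365, -94388), -1)) = Mul(Mul(3, Pow(191, Rational(1, 2))), Pow(-129753, -1)) = Mul(Mul(3, Pow(191, Rational(1, 2))), Rational(-1, 129753)) = Mul(Rational(-1, 43251), Pow(191, Rational(1, 2))) ≈ -0.00031954)
Add(349216, Add(l, Function('M')(32))) = Add(349216, Add(Mul(Rational(-1, 43251), Pow(191, Rational(1, 2))), Pow(32, 2))) = Add(349216, Add(Mul(Rational(-1, 43251), Pow(191, Rational(1, 2))), 1024)) = Add(349216, Add(1024, Mul(Rational(-1, 43251), Pow(191, Rational(1, 2))))) = Add(350240, Mul(Rational(-1, 43251), Pow(191, Rational(1, 2))))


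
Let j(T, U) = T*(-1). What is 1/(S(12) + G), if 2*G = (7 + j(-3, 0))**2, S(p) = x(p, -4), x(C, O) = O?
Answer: 1/46 ≈ 0.021739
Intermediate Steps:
j(T, U) = -T
S(p) = -4
G = 50 (G = (7 - 1*(-3))**2/2 = (7 + 3)**2/2 = (1/2)*10**2 = (1/2)*100 = 50)
1/(S(12) + G) = 1/(-4 + 50) = 1/46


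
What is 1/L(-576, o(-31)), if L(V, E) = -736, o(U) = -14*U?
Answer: -1/736 ≈ -0.0013587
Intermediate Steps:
1/L(-576, o(-31)) = 1/(-736) = -1/736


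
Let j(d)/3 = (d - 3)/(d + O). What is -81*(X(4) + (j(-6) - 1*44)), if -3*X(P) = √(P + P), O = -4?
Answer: 33453/10 + 54*√2 ≈ 3421.7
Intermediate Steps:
j(d) = 3*(-3 + d)/(-4 + d) (j(d) = 3*((d - 3)/(d - 4)) = 3*((-3 + d)/(-4 + d)) = 3*(-3 + d)/(-4 + d))
X(P) = -√2*√P/3 (X(P) = -√(P + P)/3 = -√2*√P/3)
-81*(X(4) + (j(-6) - 1*44)) = -81*(-√2*√4/3 + (3*(-3 - 6)/(-4 - 6) - 1*44)) = -81*(-⅓*√2*2 + (3*(-9)/(-10) - 44)) = -81*(-2*√2/3 + (3*(-⅒)*(-9) - 44)) = -81*(-2*√2/3 + (27/10 - 44)) = -81*(-2*√2/3 - 413/10) = -81*(-413/10 - 2*√2/3) = 33453/10 + 54*√2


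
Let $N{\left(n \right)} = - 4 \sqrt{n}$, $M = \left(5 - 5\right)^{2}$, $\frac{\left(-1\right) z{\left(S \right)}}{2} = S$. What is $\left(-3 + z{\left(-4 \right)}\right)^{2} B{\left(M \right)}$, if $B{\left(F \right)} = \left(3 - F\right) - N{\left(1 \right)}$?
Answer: $175$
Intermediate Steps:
$z{\left(S \right)} = - 2 S$
$M = 0$ ($M = 0^{2} = 0$)
$B{\left(F \right)} = 7 - F$ ($B{\left(F \right)} = \left(3 - F\right) - - 4 \sqrt{1} = \left(3 - F\right) - \left(-4\right) 1 = \left(3 - F\right) - -4 = \left(3 - F\right) + 4 = 7 - F$)
$\left(-3 + z{\left(-4 \right)}\right)^{2} B{\left(M \right)} = \left(-3 - -8\right)^{2} \left(7 - 0\right) = \left(-3 + 8\right)^{2} \left(7 + 0\right) = 5^{2} \cdot 7 = 25 \cdot 7 = 175$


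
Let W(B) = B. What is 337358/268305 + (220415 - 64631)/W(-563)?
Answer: -41607693566/151055715 ≈ -275.45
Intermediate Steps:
337358/268305 + (220415 - 64631)/W(-563) = 337358/268305 + (220415 - 64631)/(-563) = 337358*(1/268305) + 155784*(-1/563) = 337358/268305 - 155784/563 = -41607693566/151055715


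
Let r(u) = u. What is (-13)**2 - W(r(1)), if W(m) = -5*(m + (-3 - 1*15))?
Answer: 84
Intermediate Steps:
W(m) = 90 - 5*m (W(m) = -5*(m + (-3 - 15)) = -5*(m - 18) = -5*(-18 + m) = 90 - 5*m)
(-13)**2 - W(r(1)) = (-13)**2 - (90 - 5*1) = 169 - (90 - 5) = 169 - 1*85 = 169 - 85 = 84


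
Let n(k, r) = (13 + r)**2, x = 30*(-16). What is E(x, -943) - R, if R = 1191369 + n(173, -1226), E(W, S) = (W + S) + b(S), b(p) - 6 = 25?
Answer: -2664130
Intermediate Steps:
x = -480
b(p) = 31 (b(p) = 6 + 25 = 31)
E(W, S) = 31 + S + W (E(W, S) = (W + S) + 31 = (S + W) + 31 = 31 + S + W)
R = 2662738 (R = 1191369 + (13 - 1226)**2 = 1191369 + (-1213)**2 = 1191369 + 1471369 = 2662738)
E(x, -943) - R = (31 - 943 - 480) - 1*2662738 = -1392 - 2662738 = -2664130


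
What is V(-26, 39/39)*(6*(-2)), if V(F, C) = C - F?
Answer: -324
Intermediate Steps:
V(-26, 39/39)*(6*(-2)) = (39/39 - 1*(-26))*(6*(-2)) = (39*(1/39) + 26)*(-12) = (1 + 26)*(-12) = 27*(-12) = -324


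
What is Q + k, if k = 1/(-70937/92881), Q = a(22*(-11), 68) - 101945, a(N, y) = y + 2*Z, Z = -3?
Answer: -7227367252/70937 ≈ -1.0188e+5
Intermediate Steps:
a(N, y) = -6 + y (a(N, y) = y + 2*(-3) = y - 6 = -6 + y)
Q = -101883 (Q = (-6 + 68) - 101945 = 62 - 101945 = -101883)
k = -92881/70937 (k = 1/(-70937*1/92881) = 1/(-70937/92881) = -92881/70937 ≈ -1.3093)
Q + k = -101883 - 92881/70937 = -7227367252/70937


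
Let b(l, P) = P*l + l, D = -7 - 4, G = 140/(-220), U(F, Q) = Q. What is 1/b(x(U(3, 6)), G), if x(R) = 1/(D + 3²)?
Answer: -11/2 ≈ -5.5000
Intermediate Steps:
G = -7/11 (G = 140*(-1/220) = -7/11 ≈ -0.63636)
D = -11
x(R) = -½ (x(R) = 1/(-11 + 3²) = 1/(-11 + 9) = 1/(-2) = -½)
b(l, P) = l + P*l
1/b(x(U(3, 6)), G) = 1/(-(1 - 7/11)/2) = 1/(-½*4/11) = 1/(-2/11) = -11/2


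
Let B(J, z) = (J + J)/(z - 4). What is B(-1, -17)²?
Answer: 4/441 ≈ 0.0090703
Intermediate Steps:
B(J, z) = 2*J/(-4 + z) (B(J, z) = (2*J)/(-4 + z) = 2*J/(-4 + z))
B(-1, -17)² = (2*(-1)/(-4 - 17))² = (2*(-1)/(-21))² = (2*(-1)*(-1/21))² = (2/21)² = 4/441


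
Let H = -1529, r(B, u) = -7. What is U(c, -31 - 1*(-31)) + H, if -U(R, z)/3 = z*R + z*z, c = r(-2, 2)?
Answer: -1529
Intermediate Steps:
c = -7
U(R, z) = -3*z**2 - 3*R*z (U(R, z) = -3*(z*R + z*z) = -3*(R*z + z**2) = -3*(z**2 + R*z) = -3*z**2 - 3*R*z)
U(c, -31 - 1*(-31)) + H = -3*(-31 - 1*(-31))*(-7 + (-31 - 1*(-31))) - 1529 = -3*(-31 + 31)*(-7 + (-31 + 31)) - 1529 = -3*0*(-7 + 0) - 1529 = -3*0*(-7) - 1529 = 0 - 1529 = -1529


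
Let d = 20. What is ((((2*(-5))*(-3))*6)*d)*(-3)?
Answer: -10800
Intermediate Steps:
((((2*(-5))*(-3))*6)*d)*(-3) = ((((2*(-5))*(-3))*6)*20)*(-3) = ((-10*(-3)*6)*20)*(-3) = ((30*6)*20)*(-3) = (180*20)*(-3) = 3600*(-3) = -10800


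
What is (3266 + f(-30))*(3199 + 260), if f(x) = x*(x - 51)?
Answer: 19702464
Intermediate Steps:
f(x) = x*(-51 + x)
(3266 + f(-30))*(3199 + 260) = (3266 - 30*(-51 - 30))*(3199 + 260) = (3266 - 30*(-81))*3459 = (3266 + 2430)*3459 = 5696*3459 = 19702464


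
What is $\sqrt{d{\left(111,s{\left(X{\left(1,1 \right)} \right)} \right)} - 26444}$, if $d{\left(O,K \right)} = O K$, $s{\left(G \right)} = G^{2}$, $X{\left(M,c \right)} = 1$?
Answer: $i \sqrt{26333} \approx 162.27 i$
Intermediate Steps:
$d{\left(O,K \right)} = K O$
$\sqrt{d{\left(111,s{\left(X{\left(1,1 \right)} \right)} \right)} - 26444} = \sqrt{1^{2} \cdot 111 - 26444} = \sqrt{1 \cdot 111 - 26444} = \sqrt{111 - 26444} = \sqrt{-26333} = i \sqrt{26333}$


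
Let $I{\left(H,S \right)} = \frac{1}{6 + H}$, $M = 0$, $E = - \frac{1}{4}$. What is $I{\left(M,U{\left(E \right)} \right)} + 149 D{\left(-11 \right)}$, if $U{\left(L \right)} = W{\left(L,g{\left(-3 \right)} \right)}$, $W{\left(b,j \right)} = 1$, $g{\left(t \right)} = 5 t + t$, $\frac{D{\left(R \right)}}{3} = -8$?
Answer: $- \frac{21455}{6} \approx -3575.8$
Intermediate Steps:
$E = - \frac{1}{4}$ ($E = \left(-1\right) \frac{1}{4} = - \frac{1}{4} \approx -0.25$)
$D{\left(R \right)} = -24$ ($D{\left(R \right)} = 3 \left(-8\right) = -24$)
$g{\left(t \right)} = 6 t$
$U{\left(L \right)} = 1$
$I{\left(M,U{\left(E \right)} \right)} + 149 D{\left(-11 \right)} = \frac{1}{6 + 0} + 149 \left(-24\right) = \frac{1}{6} - 3576 = - \frac{21455}{6}$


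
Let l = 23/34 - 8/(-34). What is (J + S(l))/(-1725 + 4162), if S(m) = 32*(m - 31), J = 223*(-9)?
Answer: -50487/41429 ≈ -1.2186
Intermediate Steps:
J = -2007
l = 31/34 (l = 23*(1/34) - 8*(-1/34) = 23/34 + 4/17 = 31/34 ≈ 0.91177)
S(m) = -992 + 32*m (S(m) = 32*(-31 + m) = -992 + 32*m)
(J + S(l))/(-1725 + 4162) = (-2007 + (-992 + 32*(31/34)))/(-1725 + 4162) = (-2007 + (-992 + 496/17))/2437 = (-2007 - 16368/17)*(1/2437) = -50487/17*1/2437 = -50487/41429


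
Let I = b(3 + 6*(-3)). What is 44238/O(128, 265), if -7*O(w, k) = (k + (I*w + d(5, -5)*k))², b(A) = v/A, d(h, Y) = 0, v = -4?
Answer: -9953550/2876167 ≈ -3.4607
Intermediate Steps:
b(A) = -4/A
I = 4/15 (I = -4/(3 + 6*(-3)) = -4/(3 - 18) = -4/(-15) = -4*(-1/15) = 4/15 ≈ 0.26667)
O(w, k) = -(k + 4*w/15)²/7 (O(w, k) = -(k + (4*w/15 + 0*k))²/7 = -(k + (4*w/15 + 0))²/7 = -(k + 4*w/15)²/7)
44238/O(128, 265) = 44238/((-(4*128 + 15*265)²/1575)) = 44238/((-(512 + 3975)²/1575)) = 44238/((-1/1575*4487²)) = 44238/((-1/1575*20133169)) = 44238/(-2876167/225) = 44238*(-225/2876167) = -9953550/2876167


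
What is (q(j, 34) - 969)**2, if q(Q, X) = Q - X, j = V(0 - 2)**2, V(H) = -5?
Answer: 956484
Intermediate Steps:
j = 25 (j = (-5)**2 = 25)
(q(j, 34) - 969)**2 = ((25 - 1*34) - 969)**2 = ((25 - 34) - 969)**2 = (-9 - 969)**2 = (-978)**2 = 956484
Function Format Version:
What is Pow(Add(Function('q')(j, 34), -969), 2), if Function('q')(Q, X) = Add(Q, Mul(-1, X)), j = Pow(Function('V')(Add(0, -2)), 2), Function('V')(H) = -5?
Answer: 956484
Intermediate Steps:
j = 25 (j = Pow(-5, 2) = 25)
Pow(Add(Function('q')(j, 34), -969), 2) = Pow(Add(Add(25, Mul(-1, 34)), -969), 2) = Pow(Add(Add(25, -34), -969), 2) = Pow(Add(-9, -969), 2) = Pow(-978, 2) = 956484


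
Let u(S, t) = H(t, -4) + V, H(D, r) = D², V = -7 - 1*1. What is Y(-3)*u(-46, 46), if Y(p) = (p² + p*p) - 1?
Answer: 35836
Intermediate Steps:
V = -8 (V = -7 - 1 = -8)
Y(p) = -1 + 2*p² (Y(p) = (p² + p²) - 1 = 2*p² - 1 = -1 + 2*p²)
u(S, t) = -8 + t² (u(S, t) = t² - 8 = -8 + t²)
Y(-3)*u(-46, 46) = (-1 + 2*(-3)²)*(-8 + 46²) = (-1 + 2*9)*(-8 + 2116) = (-1 + 18)*2108 = 17*2108 = 35836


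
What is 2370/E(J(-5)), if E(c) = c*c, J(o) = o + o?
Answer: 237/10 ≈ 23.700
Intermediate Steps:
J(o) = 2*o
E(c) = c**2
2370/E(J(-5)) = 2370/((2*(-5))**2) = 2370/((-10)**2) = 2370/100 = 2370*(1/100) = 237/10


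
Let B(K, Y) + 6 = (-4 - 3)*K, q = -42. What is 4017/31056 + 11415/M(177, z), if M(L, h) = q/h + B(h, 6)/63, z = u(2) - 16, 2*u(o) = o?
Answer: 1378695889/527952 ≈ 2611.4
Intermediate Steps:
u(o) = o/2
B(K, Y) = -6 - 7*K (B(K, Y) = -6 + (-4 - 3)*K = -6 - 7*K)
z = -15 (z = (½)*2 - 16 = 1 - 16 = -15)
M(L, h) = -2/21 - 42/h - h/9 (M(L, h) = -42/h + (-6 - 7*h)/63 = -42/h + (-6 - 7*h)*(1/63) = -42/h + (-2/21 - h/9) = -2/21 - 42/h - h/9)
4017/31056 + 11415/M(177, z) = 4017/31056 + 11415/(-2/21 - 42/(-15) - ⅑*(-15)) = 4017*(1/31056) + 11415/(-2/21 - 42*(-1/15) + 5/3) = 1339/10352 + 11415/(-2/21 + 14/5 + 5/3) = 1339/10352 + 11415/(153/35) = 1339/10352 + 11415*(35/153) = 1339/10352 + 133175/51 = 1378695889/527952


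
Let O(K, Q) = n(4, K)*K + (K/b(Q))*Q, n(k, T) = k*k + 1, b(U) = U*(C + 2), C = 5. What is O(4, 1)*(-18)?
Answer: -8640/7 ≈ -1234.3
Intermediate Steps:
b(U) = 7*U (b(U) = U*(5 + 2) = U*7 = 7*U)
n(k, T) = 1 + k² (n(k, T) = k² + 1 = 1 + k²)
O(K, Q) = 120*K/7 (O(K, Q) = (1 + 4²)*K + (K/((7*Q)))*Q = (1 + 16)*K + (K*(1/(7*Q)))*Q = 17*K + (K/(7*Q))*Q = 17*K + K/7 = 120*K/7)
O(4, 1)*(-18) = ((120/7)*4)*(-18) = (480/7)*(-18) = -8640/7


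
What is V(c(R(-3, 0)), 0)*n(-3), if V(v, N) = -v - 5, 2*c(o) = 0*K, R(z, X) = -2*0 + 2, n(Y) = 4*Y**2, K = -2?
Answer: -180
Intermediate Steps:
R(z, X) = 2 (R(z, X) = 0 + 2 = 2)
c(o) = 0 (c(o) = (0*(-2))/2 = (1/2)*0 = 0)
V(v, N) = -5 - v
V(c(R(-3, 0)), 0)*n(-3) = (-5 - 1*0)*(4*(-3)**2) = (-5 + 0)*(4*9) = -5*36 = -180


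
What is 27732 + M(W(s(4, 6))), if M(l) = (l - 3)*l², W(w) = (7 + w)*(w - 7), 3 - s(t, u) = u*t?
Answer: 59803028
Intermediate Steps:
s(t, u) = 3 - t*u (s(t, u) = 3 - u*t = 3 - t*u)
W(w) = (-7 + w)*(7 + w) (W(w) = (7 + w)*(-7 + w) = (-7 + w)*(7 + w))
M(l) = l²*(-3 + l) (M(l) = (-3 + l)*l² = l²*(-3 + l))
27732 + M(W(s(4, 6))) = 27732 + (-49 + (3 - 1*4*6)²)²*(-3 + (-49 + (3 - 1*4*6)²)) = 27732 + (-49 + (3 - 24)²)²*(-3 + (-49 + (3 - 24)²)) = 27732 + (-49 + (-21)²)²*(-3 + (-49 + (-21)²)) = 27732 + (-49 + 441)²*(-3 + (-49 + 441)) = 27732 + 392²*(-3 + 392) = 27732 + 153664*389 = 27732 + 59775296 = 59803028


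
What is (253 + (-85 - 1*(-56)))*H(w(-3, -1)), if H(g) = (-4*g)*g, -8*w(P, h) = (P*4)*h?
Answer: -2016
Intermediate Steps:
w(P, h) = -P*h/2 (w(P, h) = -P*4*h/8 = -4*P*h/8 = -P*h/2)
H(g) = -4*g**2
(253 + (-85 - 1*(-56)))*H(w(-3, -1)) = (253 + (-85 - 1*(-56)))*(-4*(-1/2*(-3)*(-1))**2) = (253 + (-85 + 56))*(-4*(-3/2)**2) = (253 - 29)*(-4*9/4) = 224*(-9) = -2016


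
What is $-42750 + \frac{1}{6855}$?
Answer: $- \frac{293051249}{6855} \approx -42750.0$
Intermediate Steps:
$-42750 + \frac{1}{6855} = - \frac{293051249}{6855}$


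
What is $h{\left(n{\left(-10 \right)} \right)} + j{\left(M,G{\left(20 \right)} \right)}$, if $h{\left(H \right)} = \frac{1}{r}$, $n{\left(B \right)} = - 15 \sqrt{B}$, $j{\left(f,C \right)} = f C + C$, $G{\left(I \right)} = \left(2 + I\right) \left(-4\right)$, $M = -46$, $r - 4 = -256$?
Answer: $\frac{997919}{252} \approx 3960.0$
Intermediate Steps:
$r = -252$ ($r = 4 - 256 = -252$)
$G{\left(I \right)} = -8 - 4 I$
$j{\left(f,C \right)} = C + C f$ ($j{\left(f,C \right)} = C f + C = C + C f$)
$h{\left(H \right)} = - \frac{1}{252}$ ($h{\left(H \right)} = \frac{1}{-252} = - \frac{1}{252}$)
$h{\left(n{\left(-10 \right)} \right)} + j{\left(M,G{\left(20 \right)} \right)} = - \frac{1}{252} + \left(-8 - 80\right) \left(1 - 46\right) = - \frac{1}{252} + \left(-8 - 80\right) \left(-45\right) = - \frac{1}{252} - -3960 = - \frac{1}{252} + 3960 = \frac{997919}{252}$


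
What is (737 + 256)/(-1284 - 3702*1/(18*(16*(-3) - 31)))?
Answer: -235341/303691 ≈ -0.77494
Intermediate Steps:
(737 + 256)/(-1284 - 3702*1/(18*(16*(-3) - 31))) = 993/(-1284 - 3702*1/(18*(-48 - 31))) = 993/(-1284 - 3702/(18*(-79))) = 993/(-1284 - 3702/(-1422)) = 993/(-1284 - 3702*(-1/1422)) = 993/(-1284 + 617/237) = 993/(-303691/237) = 993*(-237/303691) = -235341/303691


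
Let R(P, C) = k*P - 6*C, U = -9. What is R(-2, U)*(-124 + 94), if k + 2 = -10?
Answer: -2340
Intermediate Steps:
k = -12 (k = -2 - 10 = -12)
R(P, C) = -12*P - 6*C
R(-2, U)*(-124 + 94) = (-12*(-2) - 6*(-9))*(-124 + 94) = (24 + 54)*(-30) = 78*(-30) = -2340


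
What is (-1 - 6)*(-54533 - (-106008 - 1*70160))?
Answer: -851445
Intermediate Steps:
(-1 - 6)*(-54533 - (-106008 - 1*70160)) = -7*(-54533 - (-106008 - 70160)) = -7*(-54533 - 1*(-176168)) = -7*(-54533 + 176168) = -7*121635 = -851445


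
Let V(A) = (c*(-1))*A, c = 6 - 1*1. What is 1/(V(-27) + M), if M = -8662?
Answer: -1/8527 ≈ -0.00011727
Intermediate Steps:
c = 5 (c = 6 - 1 = 5)
V(A) = -5*A (V(A) = (5*(-1))*A = -5*A)
1/(V(-27) + M) = 1/(-5*(-27) - 8662) = 1/(135 - 8662) = 1/(-8527) = -1/8527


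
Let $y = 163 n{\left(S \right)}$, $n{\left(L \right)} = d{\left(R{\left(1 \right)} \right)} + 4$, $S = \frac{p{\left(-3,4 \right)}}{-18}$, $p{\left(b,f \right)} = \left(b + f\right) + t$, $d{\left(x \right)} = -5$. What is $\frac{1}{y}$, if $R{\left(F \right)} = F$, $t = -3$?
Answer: $- \frac{1}{163} \approx -0.006135$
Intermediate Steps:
$p{\left(b,f \right)} = -3 + b + f$ ($p{\left(b,f \right)} = \left(b + f\right) - 3 = -3 + b + f$)
$S = \frac{1}{9}$ ($S = \frac{-3 - 3 + 4}{-18} = \left(-2\right) \left(- \frac{1}{18}\right) = \frac{1}{9} \approx 0.11111$)
$n{\left(L \right)} = -1$ ($n{\left(L \right)} = -5 + 4 = -1$)
$y = -163$ ($y = 163 \left(-1\right) = -163$)
$\frac{1}{y} = \frac{1}{-163} = - \frac{1}{163}$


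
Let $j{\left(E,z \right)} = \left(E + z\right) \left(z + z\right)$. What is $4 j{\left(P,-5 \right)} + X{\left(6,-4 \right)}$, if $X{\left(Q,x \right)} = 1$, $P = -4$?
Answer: $361$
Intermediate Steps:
$j{\left(E,z \right)} = 2 z \left(E + z\right)$ ($j{\left(E,z \right)} = \left(E + z\right) 2 z = 2 z \left(E + z\right)$)
$4 j{\left(P,-5 \right)} + X{\left(6,-4 \right)} = 4 \cdot 2 \left(-5\right) \left(-4 - 5\right) + 1 = 4 \cdot 2 \left(-5\right) \left(-9\right) + 1 = 4 \cdot 90 + 1 = 360 + 1 = 361$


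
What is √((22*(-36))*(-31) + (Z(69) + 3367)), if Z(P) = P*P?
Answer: 2*√8170 ≈ 180.78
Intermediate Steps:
Z(P) = P²
√((22*(-36))*(-31) + (Z(69) + 3367)) = √((22*(-36))*(-31) + (69² + 3367)) = √(-792*(-31) + (4761 + 3367)) = √(24552 + 8128) = √32680 = 2*√8170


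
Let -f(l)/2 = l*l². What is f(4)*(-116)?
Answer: 14848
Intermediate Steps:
f(l) = -2*l³ (f(l) = -2*l*l² = -2*l³)
f(4)*(-116) = -2*4³*(-116) = -2*64*(-116) = -128*(-116) = 14848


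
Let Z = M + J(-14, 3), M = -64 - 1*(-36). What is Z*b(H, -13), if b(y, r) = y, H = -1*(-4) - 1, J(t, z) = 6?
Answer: -66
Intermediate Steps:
M = -28 (M = -64 + 36 = -28)
H = 3 (H = 4 - 1 = 3)
Z = -22 (Z = -28 + 6 = -22)
Z*b(H, -13) = -22*3 = -66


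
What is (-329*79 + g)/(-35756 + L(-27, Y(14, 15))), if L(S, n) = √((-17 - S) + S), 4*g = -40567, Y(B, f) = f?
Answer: 47850467/47351539 + 5353*I*√17/189406156 ≈ 1.0105 + 0.00011653*I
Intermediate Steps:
g = -40567/4 (g = (¼)*(-40567) = -40567/4 ≈ -10142.)
L(S, n) = I*√17 (L(S, n) = √(-17) = I*√17)
(-329*79 + g)/(-35756 + L(-27, Y(14, 15))) = (-329*79 - 40567/4)/(-35756 + I*√17) = (-25991 - 40567/4)/(-35756 + I*√17) = -144531/(4*(-35756 + I*√17))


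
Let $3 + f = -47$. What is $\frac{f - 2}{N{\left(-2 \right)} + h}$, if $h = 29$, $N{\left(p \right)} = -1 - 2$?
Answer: $-2$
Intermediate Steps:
$N{\left(p \right)} = -3$
$f = -50$ ($f = -3 - 47 = -50$)
$\frac{f - 2}{N{\left(-2 \right)} + h} = \frac{-50 - 2}{-3 + 29} = \frac{1}{26} \left(-52\right) = -2$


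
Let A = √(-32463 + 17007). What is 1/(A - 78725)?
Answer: -78725/6197641081 - 4*I*√966/6197641081 ≈ -1.2702e-5 - 2.006e-8*I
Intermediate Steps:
A = 4*I*√966 (A = √(-15456) = 4*I*√966 ≈ 124.32*I)
1/(A - 78725) = 1/(4*I*√966 - 78725) = 1/(-78725 + 4*I*√966)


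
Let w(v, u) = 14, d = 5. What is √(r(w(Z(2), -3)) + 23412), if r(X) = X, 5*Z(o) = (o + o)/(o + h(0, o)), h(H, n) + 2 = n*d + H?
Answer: √23426 ≈ 153.06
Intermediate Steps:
h(H, n) = -2 + H + 5*n (h(H, n) = -2 + (n*5 + H) = -2 + (5*n + H) = -2 + (H + 5*n) = -2 + H + 5*n)
Z(o) = 2*o/(5*(-2 + 6*o)) (Z(o) = ((o + o)/(o + (-2 + 0 + 5*o)))/5 = ((2*o)/(o + (-2 + 5*o)))/5 = ((2*o)/(-2 + 6*o))/5 = (2*o/(-2 + 6*o))/5 = 2*o/(5*(-2 + 6*o)))
√(r(w(Z(2), -3)) + 23412) = √(14 + 23412) = √23426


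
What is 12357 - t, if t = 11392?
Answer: 965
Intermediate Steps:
12357 - t = 12357 - 1*11392 = 12357 - 11392 = 965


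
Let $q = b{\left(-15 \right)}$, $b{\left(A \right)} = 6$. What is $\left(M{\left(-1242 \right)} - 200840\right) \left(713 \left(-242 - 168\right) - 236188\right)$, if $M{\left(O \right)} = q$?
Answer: $106144384012$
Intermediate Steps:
$q = 6$
$M{\left(O \right)} = 6$
$\left(M{\left(-1242 \right)} - 200840\right) \left(713 \left(-242 - 168\right) - 236188\right) = \left(6 - 200840\right) \left(713 \left(-242 - 168\right) - 236188\right) = - 200834 \left(713 \left(-410\right) - 236188\right) = - 200834 \left(-292330 - 236188\right) = \left(-200834\right) \left(-528518\right) = 106144384012$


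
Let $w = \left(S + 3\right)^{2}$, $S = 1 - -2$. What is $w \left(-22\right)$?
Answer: $-792$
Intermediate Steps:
$S = 3$ ($S = 1 + 2 = 3$)
$w = 36$ ($w = \left(3 + 3\right)^{2} = 6^{2} = 36$)
$w \left(-22\right) = 36 \left(-22\right) = -792$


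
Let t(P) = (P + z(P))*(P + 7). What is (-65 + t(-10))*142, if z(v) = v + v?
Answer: 3550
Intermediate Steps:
z(v) = 2*v
t(P) = 3*P*(7 + P) (t(P) = (P + 2*P)*(P + 7) = (3*P)*(7 + P) = 3*P*(7 + P))
(-65 + t(-10))*142 = (-65 + 3*(-10)*(7 - 10))*142 = (-65 + 3*(-10)*(-3))*142 = (-65 + 90)*142 = 25*142 = 3550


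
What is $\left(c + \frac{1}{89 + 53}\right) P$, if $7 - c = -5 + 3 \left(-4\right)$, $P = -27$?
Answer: $- \frac{92043}{142} \approx -648.19$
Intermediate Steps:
$c = 24$ ($c = 7 - \left(-5 + 3 \left(-4\right)\right) = 7 - \left(-5 - 12\right) = 7 - -17 = 7 + 17 = 24$)
$\left(c + \frac{1}{89 + 53}\right) P = \left(24 + \frac{1}{89 + 53}\right) \left(-27\right) = \left(24 + \frac{1}{142}\right) \left(-27\right) = \frac{3409}{142} \left(-27\right) = - \frac{92043}{142}$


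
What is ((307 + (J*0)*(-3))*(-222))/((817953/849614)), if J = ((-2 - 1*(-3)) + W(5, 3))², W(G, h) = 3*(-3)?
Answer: -19301530852/272651 ≈ -70792.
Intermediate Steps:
W(G, h) = -9
J = 64 (J = ((-2 - 1*(-3)) - 9)² = ((-2 + 3) - 9)² = (1 - 9)² = (-8)² = 64)
((307 + (J*0)*(-3))*(-222))/((817953/849614)) = ((307 + (64*0)*(-3))*(-222))/((817953/849614)) = ((307 + 0*(-3))*(-222))/((817953*(1/849614))) = ((307 + 0)*(-222))/(817953/849614) = (307*(-222))*(849614/817953) = -68154*849614/817953 = -19301530852/272651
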